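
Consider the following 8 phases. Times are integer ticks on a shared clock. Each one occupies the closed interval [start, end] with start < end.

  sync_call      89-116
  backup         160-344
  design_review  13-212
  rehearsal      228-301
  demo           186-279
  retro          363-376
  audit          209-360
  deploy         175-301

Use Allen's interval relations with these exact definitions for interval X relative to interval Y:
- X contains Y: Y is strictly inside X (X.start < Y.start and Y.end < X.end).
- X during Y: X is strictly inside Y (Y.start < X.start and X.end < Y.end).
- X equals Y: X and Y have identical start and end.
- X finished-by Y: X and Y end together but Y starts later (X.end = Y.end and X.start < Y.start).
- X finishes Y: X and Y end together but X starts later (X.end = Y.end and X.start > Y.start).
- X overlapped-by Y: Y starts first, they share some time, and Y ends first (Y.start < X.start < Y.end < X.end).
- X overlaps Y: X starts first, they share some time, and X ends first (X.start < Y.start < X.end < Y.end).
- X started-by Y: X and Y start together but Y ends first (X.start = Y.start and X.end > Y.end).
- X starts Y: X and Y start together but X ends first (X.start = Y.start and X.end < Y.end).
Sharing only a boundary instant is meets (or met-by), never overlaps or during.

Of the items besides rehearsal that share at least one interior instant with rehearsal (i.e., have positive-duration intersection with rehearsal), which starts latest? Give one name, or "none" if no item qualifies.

Target rehearsal = [228, 301].
audit [209, 360] → contains → candidate.
backup [160, 344] → contains → candidate.
demo [186, 279] → overlaps → candidate.
deploy [175, 301] → finished-by → candidate.
design_review [13, 212] → before → excluded.
retro [363, 376] → after → excluded.
sync_call [89, 116] → before → excluded.
Among candidates, latest start is 209 → audit.

audit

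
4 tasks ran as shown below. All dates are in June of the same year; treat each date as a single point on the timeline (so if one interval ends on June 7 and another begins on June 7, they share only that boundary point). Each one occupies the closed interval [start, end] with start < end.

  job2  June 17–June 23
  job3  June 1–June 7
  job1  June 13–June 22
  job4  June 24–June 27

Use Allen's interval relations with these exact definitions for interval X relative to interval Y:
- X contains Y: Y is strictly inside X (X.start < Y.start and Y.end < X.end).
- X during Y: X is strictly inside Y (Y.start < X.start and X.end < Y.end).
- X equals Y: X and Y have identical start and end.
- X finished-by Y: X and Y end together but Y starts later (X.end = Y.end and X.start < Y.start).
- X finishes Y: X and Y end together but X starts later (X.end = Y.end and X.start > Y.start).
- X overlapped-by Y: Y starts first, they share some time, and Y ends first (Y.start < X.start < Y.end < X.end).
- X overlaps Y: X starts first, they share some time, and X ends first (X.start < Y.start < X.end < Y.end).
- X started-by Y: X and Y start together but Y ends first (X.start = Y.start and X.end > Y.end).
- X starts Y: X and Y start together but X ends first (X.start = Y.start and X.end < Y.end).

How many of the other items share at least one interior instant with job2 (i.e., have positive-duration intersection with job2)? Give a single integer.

1

Target job2 = [June 17, June 23].
job1 [June 13, June 22] → overlaps → counts.
job3 [June 1, June 7] → before → no.
job4 [June 24, June 27] → after → no.
Total: 1.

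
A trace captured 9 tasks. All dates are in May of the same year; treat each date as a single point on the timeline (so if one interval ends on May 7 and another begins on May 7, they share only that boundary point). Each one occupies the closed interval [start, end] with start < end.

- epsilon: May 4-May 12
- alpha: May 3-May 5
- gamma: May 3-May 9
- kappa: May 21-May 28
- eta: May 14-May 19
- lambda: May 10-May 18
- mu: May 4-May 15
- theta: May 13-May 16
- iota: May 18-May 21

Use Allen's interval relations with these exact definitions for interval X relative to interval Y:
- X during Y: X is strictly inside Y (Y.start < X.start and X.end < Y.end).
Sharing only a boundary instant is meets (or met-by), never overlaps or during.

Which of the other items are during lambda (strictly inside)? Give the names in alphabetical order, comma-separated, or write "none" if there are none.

Target lambda = [May 10, May 18].
alpha [May 3, May 5] → before → no.
epsilon [May 4, May 12] → overlaps → no.
eta [May 14, May 19] → overlapped-by → no.
gamma [May 3, May 9] → before → no.
iota [May 18, May 21] → met-by → no.
kappa [May 21, May 28] → after → no.
mu [May 4, May 15] → overlaps → no.
theta [May 13, May 16] → during → yes.
Result: theta.

theta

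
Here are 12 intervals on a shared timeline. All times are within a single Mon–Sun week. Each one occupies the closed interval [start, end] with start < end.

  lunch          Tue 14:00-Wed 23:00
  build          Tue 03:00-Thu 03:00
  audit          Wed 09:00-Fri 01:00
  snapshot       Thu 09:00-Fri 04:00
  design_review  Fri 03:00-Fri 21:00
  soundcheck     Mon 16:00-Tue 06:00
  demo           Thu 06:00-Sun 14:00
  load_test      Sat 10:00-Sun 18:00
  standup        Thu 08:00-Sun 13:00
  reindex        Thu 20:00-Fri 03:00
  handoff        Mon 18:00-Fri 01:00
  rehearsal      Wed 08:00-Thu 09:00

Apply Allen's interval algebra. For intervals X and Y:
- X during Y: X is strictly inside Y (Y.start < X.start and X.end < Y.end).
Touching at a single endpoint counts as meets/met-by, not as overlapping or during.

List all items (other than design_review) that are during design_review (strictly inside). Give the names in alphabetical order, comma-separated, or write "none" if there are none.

Target design_review = [Fri 03:00, Fri 21:00].
audit [Wed 09:00, Fri 01:00] → before → no.
build [Tue 03:00, Thu 03:00] → before → no.
demo [Thu 06:00, Sun 14:00] → contains → no.
handoff [Mon 18:00, Fri 01:00] → before → no.
load_test [Sat 10:00, Sun 18:00] → after → no.
lunch [Tue 14:00, Wed 23:00] → before → no.
rehearsal [Wed 08:00, Thu 09:00] → before → no.
reindex [Thu 20:00, Fri 03:00] → meets → no.
snapshot [Thu 09:00, Fri 04:00] → overlaps → no.
soundcheck [Mon 16:00, Tue 06:00] → before → no.
standup [Thu 08:00, Sun 13:00] → contains → no.
Result: none.

none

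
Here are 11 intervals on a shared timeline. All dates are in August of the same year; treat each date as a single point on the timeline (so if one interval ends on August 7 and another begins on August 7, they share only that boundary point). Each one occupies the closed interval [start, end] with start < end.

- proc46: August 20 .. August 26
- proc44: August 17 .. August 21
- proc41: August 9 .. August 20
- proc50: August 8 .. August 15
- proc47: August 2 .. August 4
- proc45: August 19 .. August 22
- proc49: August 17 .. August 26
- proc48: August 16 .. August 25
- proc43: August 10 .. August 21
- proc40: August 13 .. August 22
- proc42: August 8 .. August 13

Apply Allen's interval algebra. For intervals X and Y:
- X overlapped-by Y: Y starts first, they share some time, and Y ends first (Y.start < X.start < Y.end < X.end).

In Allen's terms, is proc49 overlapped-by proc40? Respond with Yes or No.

proc49 = [August 17, August 26], proc40 = [August 13, August 22].
Actual relation of proc49 to proc40: overlapped-by.
Asked whether 'overlapped-by' holds → Yes.

Yes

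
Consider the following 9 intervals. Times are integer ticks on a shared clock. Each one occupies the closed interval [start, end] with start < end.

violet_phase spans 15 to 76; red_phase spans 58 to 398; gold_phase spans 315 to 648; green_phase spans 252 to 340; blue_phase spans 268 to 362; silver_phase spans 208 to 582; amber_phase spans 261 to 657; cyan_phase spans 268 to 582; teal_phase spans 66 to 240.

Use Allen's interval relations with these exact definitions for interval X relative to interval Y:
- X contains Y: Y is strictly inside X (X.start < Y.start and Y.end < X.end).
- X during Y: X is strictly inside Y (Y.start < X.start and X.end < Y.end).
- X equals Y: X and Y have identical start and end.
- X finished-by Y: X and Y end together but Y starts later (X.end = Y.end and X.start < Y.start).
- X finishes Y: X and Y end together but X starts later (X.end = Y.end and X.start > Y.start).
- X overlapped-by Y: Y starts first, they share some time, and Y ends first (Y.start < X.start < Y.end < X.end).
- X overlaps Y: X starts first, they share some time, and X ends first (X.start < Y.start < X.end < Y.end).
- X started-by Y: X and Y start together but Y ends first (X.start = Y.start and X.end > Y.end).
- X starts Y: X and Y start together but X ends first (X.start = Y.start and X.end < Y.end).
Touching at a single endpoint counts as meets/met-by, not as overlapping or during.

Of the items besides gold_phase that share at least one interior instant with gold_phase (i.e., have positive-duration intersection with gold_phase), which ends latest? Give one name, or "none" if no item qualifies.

Target gold_phase = [315, 648].
amber_phase [261, 657] → contains → candidate.
blue_phase [268, 362] → overlaps → candidate.
cyan_phase [268, 582] → overlaps → candidate.
green_phase [252, 340] → overlaps → candidate.
red_phase [58, 398] → overlaps → candidate.
silver_phase [208, 582] → overlaps → candidate.
teal_phase [66, 240] → before → excluded.
violet_phase [15, 76] → before → excluded.
Among candidates, latest end is 657 → amber_phase.

amber_phase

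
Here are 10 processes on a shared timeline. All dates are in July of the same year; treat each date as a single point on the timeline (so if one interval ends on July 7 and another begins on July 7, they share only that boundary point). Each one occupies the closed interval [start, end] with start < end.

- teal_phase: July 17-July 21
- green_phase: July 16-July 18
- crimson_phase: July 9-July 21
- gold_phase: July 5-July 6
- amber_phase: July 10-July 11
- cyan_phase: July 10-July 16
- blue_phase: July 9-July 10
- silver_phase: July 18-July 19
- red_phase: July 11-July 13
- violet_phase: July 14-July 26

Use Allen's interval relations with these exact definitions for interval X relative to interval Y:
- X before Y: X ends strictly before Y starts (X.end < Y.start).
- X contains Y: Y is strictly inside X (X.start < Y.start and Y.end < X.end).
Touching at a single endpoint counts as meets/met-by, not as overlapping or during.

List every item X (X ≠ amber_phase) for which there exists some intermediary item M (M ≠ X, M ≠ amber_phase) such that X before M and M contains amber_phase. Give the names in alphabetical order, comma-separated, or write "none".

Target amber_phase = [July 10, July 11].
Intermediaries M with M contains amber_phase: crimson_phase.
Via crimson_phase — items with X before crimson_phase: gold_phase.
Union: gold_phase.

gold_phase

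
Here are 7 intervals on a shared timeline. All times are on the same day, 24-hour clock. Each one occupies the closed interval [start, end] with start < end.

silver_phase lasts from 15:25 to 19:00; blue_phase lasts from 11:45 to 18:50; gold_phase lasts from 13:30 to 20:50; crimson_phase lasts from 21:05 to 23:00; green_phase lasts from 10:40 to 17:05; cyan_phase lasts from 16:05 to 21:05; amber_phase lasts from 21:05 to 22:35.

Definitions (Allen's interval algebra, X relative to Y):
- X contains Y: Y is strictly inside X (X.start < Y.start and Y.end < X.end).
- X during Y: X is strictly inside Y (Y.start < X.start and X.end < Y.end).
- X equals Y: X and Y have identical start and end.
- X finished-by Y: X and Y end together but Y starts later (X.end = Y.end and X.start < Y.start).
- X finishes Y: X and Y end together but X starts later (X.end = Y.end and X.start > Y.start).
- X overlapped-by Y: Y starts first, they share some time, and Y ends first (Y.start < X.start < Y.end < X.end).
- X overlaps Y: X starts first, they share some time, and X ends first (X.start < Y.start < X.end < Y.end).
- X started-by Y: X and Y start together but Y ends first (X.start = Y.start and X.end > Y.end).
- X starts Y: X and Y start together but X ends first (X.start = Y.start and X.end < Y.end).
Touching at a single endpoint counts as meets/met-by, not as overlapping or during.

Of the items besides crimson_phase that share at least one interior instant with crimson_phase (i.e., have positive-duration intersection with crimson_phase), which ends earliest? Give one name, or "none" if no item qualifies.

Target crimson_phase = [21:05, 23:00].
amber_phase [21:05, 22:35] → starts → candidate.
blue_phase [11:45, 18:50] → before → excluded.
cyan_phase [16:05, 21:05] → meets → excluded.
gold_phase [13:30, 20:50] → before → excluded.
green_phase [10:40, 17:05] → before → excluded.
silver_phase [15:25, 19:00] → before → excluded.
Among candidates, earliest end is 22:35 → amber_phase.

amber_phase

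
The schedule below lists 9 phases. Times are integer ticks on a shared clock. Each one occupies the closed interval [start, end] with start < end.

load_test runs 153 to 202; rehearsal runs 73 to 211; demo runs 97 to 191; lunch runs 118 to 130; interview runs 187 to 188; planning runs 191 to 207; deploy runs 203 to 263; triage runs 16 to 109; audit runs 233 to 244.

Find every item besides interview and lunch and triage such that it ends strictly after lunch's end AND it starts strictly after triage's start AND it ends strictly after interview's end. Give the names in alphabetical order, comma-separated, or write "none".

Conditions: its end is strictly after lunch's end (X.end > 130) AND its start is strictly after triage's start (X.start > 16) AND its end is strictly after interview's end (X.end > 188).
audit: end 244 > 130? ✓; start 233 > 16? ✓; end 244 > 188? ✓ → yes.
demo: end 191 > 130? ✓; start 97 > 16? ✓; end 191 > 188? ✓ → yes.
deploy: end 263 > 130? ✓; start 203 > 16? ✓; end 263 > 188? ✓ → yes.
load_test: end 202 > 130? ✓; start 153 > 16? ✓; end 202 > 188? ✓ → yes.
planning: end 207 > 130? ✓; start 191 > 16? ✓; end 207 > 188? ✓ → yes.
rehearsal: end 211 > 130? ✓; start 73 > 16? ✓; end 211 > 188? ✓ → yes.
Result: audit, demo, deploy, load_test, planning, rehearsal.

audit, demo, deploy, load_test, planning, rehearsal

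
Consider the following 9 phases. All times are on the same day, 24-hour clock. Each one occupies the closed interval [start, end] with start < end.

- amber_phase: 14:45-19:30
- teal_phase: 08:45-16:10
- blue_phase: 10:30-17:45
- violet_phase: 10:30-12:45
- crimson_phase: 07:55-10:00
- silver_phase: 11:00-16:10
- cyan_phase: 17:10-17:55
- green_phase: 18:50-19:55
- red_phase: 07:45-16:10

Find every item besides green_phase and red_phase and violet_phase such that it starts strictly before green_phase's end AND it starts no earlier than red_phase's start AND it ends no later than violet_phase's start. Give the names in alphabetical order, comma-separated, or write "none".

crimson_phase

Conditions: its start is strictly before green_phase's end (X.start < 19:55) AND its start is no earlier than red_phase's start (X.start >= 07:45) AND its end is no later than violet_phase's start (X.end <= 10:30).
amber_phase: start 14:45 < 19:55? ✓; start 14:45 >= 07:45? ✓; end 19:30 <= 10:30? ✗ → no.
blue_phase: start 10:30 < 19:55? ✓; start 10:30 >= 07:45? ✓; end 17:45 <= 10:30? ✗ → no.
crimson_phase: start 07:55 < 19:55? ✓; start 07:55 >= 07:45? ✓; end 10:00 <= 10:30? ✓ → yes.
cyan_phase: start 17:10 < 19:55? ✓; start 17:10 >= 07:45? ✓; end 17:55 <= 10:30? ✗ → no.
silver_phase: start 11:00 < 19:55? ✓; start 11:00 >= 07:45? ✓; end 16:10 <= 10:30? ✗ → no.
teal_phase: start 08:45 < 19:55? ✓; start 08:45 >= 07:45? ✓; end 16:10 <= 10:30? ✗ → no.
Result: crimson_phase.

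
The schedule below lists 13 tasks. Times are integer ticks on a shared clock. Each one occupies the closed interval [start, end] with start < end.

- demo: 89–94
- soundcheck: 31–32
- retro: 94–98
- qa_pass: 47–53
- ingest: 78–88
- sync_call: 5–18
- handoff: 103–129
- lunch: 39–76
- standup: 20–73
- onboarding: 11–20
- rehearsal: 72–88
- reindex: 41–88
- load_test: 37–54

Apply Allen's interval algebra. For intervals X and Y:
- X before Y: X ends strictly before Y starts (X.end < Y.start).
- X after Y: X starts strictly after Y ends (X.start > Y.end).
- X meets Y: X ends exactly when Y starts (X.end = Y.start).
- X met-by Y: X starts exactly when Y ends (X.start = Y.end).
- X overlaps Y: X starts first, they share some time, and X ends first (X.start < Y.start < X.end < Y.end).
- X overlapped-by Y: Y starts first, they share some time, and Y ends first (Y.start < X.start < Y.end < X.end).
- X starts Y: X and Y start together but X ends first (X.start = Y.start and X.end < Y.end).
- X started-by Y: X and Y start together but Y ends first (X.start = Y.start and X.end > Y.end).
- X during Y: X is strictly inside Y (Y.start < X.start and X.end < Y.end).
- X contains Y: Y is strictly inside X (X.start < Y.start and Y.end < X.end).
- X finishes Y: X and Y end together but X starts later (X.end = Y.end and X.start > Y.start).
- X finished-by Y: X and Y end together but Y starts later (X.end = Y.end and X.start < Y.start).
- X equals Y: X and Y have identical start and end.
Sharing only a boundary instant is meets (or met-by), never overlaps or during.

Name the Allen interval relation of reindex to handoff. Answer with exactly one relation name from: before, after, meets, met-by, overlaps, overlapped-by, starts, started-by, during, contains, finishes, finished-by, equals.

before

reindex = [41, 88]; handoff = [103, 129].
Compare endpoints: reindex.start < handoff.start, reindex.start < handoff.end, reindex.end < handoff.start, reindex.end < handoff.end.
That pattern is 'before'.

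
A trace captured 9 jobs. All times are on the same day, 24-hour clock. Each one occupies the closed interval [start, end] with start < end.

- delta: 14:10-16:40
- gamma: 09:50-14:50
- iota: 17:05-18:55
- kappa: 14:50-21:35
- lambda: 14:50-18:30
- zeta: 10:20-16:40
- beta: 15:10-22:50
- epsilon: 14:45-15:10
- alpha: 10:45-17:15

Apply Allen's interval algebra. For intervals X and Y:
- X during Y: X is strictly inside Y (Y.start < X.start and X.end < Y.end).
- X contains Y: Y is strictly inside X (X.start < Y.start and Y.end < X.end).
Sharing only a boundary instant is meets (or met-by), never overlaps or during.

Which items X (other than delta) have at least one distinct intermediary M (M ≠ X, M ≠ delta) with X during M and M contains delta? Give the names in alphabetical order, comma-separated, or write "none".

Target delta = [14:10, 16:40].
Intermediaries M with M contains delta: alpha.
Via alpha — items with X during alpha: epsilon.
Union: epsilon.

epsilon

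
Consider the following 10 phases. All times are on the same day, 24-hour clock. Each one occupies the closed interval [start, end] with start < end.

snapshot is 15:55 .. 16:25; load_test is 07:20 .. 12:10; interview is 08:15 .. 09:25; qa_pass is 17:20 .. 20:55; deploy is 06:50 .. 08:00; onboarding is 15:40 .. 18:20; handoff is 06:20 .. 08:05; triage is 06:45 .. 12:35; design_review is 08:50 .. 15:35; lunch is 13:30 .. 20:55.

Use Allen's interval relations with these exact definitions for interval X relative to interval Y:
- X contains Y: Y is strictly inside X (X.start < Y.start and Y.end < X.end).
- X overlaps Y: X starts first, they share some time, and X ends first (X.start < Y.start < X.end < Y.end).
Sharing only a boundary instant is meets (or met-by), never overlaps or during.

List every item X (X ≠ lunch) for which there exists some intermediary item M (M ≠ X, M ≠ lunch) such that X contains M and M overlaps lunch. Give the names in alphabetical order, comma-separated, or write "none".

Target lunch = [13:30, 20:55].
Intermediaries M with M overlaps lunch: design_review.
Via design_review — items with X contains design_review: none.
Union: none.

none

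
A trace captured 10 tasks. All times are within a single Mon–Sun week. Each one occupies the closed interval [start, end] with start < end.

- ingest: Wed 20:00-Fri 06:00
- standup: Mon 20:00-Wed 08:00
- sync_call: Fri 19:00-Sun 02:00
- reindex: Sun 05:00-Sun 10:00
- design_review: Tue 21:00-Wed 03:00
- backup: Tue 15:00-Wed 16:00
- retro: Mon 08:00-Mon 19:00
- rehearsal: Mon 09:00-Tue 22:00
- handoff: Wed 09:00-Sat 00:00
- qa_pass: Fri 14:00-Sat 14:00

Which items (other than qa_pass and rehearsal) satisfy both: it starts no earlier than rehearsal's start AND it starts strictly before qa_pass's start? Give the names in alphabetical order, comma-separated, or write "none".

backup, design_review, handoff, ingest, standup

Conditions: its start is no earlier than rehearsal's start (X.start >= Mon 09:00) AND its start is strictly before qa_pass's start (X.start < Fri 14:00).
backup: start Tue 15:00 >= Mon 09:00? ✓; start Tue 15:00 < Fri 14:00? ✓ → yes.
design_review: start Tue 21:00 >= Mon 09:00? ✓; start Tue 21:00 < Fri 14:00? ✓ → yes.
handoff: start Wed 09:00 >= Mon 09:00? ✓; start Wed 09:00 < Fri 14:00? ✓ → yes.
ingest: start Wed 20:00 >= Mon 09:00? ✓; start Wed 20:00 < Fri 14:00? ✓ → yes.
reindex: start Sun 05:00 >= Mon 09:00? ✓; start Sun 05:00 < Fri 14:00? ✗ → no.
retro: start Mon 08:00 >= Mon 09:00? ✗; start Mon 08:00 < Fri 14:00? ✓ → no.
standup: start Mon 20:00 >= Mon 09:00? ✓; start Mon 20:00 < Fri 14:00? ✓ → yes.
sync_call: start Fri 19:00 >= Mon 09:00? ✓; start Fri 19:00 < Fri 14:00? ✗ → no.
Result: backup, design_review, handoff, ingest, standup.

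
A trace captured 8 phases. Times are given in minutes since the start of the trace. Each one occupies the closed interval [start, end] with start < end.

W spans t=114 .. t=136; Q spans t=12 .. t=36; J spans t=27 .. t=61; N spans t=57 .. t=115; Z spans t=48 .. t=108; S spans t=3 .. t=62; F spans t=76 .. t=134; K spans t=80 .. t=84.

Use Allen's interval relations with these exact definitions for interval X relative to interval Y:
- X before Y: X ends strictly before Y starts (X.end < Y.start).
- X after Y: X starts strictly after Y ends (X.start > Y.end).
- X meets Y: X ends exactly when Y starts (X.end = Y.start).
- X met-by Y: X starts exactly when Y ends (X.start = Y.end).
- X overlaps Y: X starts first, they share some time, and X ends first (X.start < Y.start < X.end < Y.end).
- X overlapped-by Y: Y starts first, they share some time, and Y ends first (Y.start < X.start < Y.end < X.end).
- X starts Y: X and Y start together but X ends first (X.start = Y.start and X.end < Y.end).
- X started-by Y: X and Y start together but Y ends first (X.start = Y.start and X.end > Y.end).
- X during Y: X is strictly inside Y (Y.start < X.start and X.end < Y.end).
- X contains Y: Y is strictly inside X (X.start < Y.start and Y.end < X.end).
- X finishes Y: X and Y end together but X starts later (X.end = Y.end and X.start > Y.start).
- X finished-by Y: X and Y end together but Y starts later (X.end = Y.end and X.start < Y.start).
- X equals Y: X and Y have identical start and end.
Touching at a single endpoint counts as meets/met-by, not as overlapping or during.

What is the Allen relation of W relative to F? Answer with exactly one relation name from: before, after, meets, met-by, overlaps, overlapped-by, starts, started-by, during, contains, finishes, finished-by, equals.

W = [t=114, t=136]; F = [t=76, t=134].
Compare endpoints: W.start > F.start, W.start < F.end, W.end > F.start, W.end > F.end.
That pattern is 'overlapped-by'.

overlapped-by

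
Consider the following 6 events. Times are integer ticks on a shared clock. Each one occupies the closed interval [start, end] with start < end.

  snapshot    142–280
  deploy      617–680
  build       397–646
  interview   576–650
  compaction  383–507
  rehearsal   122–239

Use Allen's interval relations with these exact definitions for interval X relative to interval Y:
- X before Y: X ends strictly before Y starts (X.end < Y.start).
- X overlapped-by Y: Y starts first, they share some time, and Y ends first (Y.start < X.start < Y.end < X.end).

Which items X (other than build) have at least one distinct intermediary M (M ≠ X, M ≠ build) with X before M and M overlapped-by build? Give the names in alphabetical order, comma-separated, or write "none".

compaction, rehearsal, snapshot

Target build = [397, 646].
Intermediaries M with M overlapped-by build: deploy, interview.
Via deploy — items with X before deploy: compaction, rehearsal, snapshot.
Via interview — items with X before interview: compaction, rehearsal, snapshot.
Union: compaction, rehearsal, snapshot.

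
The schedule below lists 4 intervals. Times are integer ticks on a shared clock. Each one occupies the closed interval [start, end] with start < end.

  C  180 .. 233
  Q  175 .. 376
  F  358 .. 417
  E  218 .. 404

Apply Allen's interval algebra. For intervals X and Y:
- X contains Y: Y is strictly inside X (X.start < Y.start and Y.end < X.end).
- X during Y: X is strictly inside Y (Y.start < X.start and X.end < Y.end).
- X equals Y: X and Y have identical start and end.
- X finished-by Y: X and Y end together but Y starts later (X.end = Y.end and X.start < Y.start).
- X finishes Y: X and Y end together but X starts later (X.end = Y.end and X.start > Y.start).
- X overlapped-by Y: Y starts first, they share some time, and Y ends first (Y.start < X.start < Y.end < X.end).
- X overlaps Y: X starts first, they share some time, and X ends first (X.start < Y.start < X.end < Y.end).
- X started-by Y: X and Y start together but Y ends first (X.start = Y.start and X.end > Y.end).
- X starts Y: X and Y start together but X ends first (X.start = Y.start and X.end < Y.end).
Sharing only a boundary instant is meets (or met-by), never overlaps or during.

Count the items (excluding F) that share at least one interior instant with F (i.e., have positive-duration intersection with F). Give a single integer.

2

Target F = [358, 417].
C [180, 233] → before → no.
E [218, 404] → overlaps → counts.
Q [175, 376] → overlaps → counts.
Total: 2.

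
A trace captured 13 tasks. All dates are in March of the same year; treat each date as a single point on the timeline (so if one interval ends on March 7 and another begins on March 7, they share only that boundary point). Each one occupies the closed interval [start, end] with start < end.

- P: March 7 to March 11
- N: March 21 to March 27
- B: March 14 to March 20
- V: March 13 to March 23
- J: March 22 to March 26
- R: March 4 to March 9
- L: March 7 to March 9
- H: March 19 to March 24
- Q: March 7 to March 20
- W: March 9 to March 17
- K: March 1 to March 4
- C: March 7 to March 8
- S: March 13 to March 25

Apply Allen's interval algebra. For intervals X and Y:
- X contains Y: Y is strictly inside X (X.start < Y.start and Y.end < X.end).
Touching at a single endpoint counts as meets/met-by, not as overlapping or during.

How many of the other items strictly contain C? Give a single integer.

Target C = [March 7, March 8].
B [March 14, March 20] → after → no.
H [March 19, March 24] → after → no.
J [March 22, March 26] → after → no.
K [March 1, March 4] → before → no.
L [March 7, March 9] → started-by → no.
N [March 21, March 27] → after → no.
P [March 7, March 11] → started-by → no.
Q [March 7, March 20] → started-by → no.
R [March 4, March 9] → contains → counts.
S [March 13, March 25] → after → no.
V [March 13, March 23] → after → no.
W [March 9, March 17] → after → no.
Total: 1.

1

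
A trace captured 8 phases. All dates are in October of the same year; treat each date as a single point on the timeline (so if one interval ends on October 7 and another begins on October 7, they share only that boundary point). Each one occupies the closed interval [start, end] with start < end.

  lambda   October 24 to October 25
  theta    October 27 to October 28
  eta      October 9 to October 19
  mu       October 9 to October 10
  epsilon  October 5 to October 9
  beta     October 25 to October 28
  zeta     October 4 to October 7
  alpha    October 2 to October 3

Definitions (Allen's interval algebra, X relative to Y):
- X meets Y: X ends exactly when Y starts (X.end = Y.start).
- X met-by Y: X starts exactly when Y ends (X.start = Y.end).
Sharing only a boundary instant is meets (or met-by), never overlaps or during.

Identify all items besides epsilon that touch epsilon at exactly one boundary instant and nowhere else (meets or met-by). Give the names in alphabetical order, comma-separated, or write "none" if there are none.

eta, mu

Target epsilon = [October 5, October 9].
alpha [October 2, October 3] → before → no.
beta [October 25, October 28] → after → no.
eta [October 9, October 19] → met-by → yes.
lambda [October 24, October 25] → after → no.
mu [October 9, October 10] → met-by → yes.
theta [October 27, October 28] → after → no.
zeta [October 4, October 7] → overlaps → no.
Result: eta, mu.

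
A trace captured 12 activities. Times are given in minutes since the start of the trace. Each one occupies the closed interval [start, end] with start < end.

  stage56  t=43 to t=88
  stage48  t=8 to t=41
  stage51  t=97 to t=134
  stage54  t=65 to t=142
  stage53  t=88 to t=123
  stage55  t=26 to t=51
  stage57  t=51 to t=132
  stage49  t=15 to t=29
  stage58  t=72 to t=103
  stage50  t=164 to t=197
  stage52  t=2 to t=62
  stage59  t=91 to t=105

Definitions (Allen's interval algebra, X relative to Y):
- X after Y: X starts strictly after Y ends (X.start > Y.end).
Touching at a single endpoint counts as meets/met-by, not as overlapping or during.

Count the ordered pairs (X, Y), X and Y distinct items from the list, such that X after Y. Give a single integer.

Checking all 132 ordered pairs for relation 'after'; matching pairs in alphabetical order:
(stage50, stage48): stage50 after stage48 ✓
(stage50, stage49): stage50 after stage49 ✓
(stage50, stage51): stage50 after stage51 ✓
(stage50, stage52): stage50 after stage52 ✓
(stage50, stage53): stage50 after stage53 ✓
(stage50, stage54): stage50 after stage54 ✓
(stage50, stage55): stage50 after stage55 ✓
(stage50, stage56): stage50 after stage56 ✓
(stage50, stage57): stage50 after stage57 ✓
(stage50, stage58): stage50 after stage58 ✓
(stage50, stage59): stage50 after stage59 ✓
(stage51, stage48): stage51 after stage48 ✓
(stage51, stage49): stage51 after stage49 ✓
(stage51, stage52): stage51 after stage52 ✓
(stage51, stage55): stage51 after stage55 ✓
(stage51, stage56): stage51 after stage56 ✓
(stage53, stage48): stage53 after stage48 ✓
(stage53, stage49): stage53 after stage49 ✓
(stage53, stage52): stage53 after stage52 ✓
(stage53, stage55): stage53 after stage55 ✓
(stage54, stage48): stage54 after stage48 ✓
(stage54, stage49): stage54 after stage49 ✓
(stage54, stage52): stage54 after stage52 ✓
(stage54, stage55): stage54 after stage55 ✓
... plus 13 further pairs not listed.
Count: 37.

37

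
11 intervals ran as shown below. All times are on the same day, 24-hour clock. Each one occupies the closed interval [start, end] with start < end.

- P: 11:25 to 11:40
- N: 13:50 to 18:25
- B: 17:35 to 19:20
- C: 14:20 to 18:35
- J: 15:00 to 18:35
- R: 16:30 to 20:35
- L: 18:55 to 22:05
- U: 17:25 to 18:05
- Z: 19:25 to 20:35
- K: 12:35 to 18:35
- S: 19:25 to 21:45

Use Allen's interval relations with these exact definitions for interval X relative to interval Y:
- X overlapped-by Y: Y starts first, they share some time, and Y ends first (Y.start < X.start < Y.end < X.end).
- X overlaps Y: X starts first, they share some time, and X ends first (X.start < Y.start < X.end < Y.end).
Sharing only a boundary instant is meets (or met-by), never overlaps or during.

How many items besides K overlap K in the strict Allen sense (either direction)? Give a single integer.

Target K = [12:35, 18:35].
B [17:35, 19:20] → overlapped-by → counts.
C [14:20, 18:35] → finishes → no.
J [15:00, 18:35] → finishes → no.
L [18:55, 22:05] → after → no.
N [13:50, 18:25] → during → no.
P [11:25, 11:40] → before → no.
R [16:30, 20:35] → overlapped-by → counts.
S [19:25, 21:45] → after → no.
U [17:25, 18:05] → during → no.
Z [19:25, 20:35] → after → no.
Total: 2.

2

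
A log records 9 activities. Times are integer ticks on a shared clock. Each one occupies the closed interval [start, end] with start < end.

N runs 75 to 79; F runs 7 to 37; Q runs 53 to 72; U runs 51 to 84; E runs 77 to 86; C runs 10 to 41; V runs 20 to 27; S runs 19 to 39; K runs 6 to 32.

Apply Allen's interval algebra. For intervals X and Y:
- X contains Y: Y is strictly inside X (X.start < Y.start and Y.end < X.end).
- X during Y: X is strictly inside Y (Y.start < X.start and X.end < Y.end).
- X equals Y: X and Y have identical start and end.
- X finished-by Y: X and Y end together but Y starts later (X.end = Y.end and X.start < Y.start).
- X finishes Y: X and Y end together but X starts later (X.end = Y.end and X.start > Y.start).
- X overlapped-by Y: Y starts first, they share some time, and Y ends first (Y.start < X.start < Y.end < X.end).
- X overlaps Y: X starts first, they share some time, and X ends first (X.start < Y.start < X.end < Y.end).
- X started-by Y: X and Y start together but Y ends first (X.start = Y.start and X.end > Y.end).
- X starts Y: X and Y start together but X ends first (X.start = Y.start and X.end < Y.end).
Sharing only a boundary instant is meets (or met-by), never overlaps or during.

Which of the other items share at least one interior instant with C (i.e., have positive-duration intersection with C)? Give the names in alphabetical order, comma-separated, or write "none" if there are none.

F, K, S, V

Target C = [10, 41].
E [77, 86] → after → no.
F [7, 37] → overlaps → yes.
K [6, 32] → overlaps → yes.
N [75, 79] → after → no.
Q [53, 72] → after → no.
S [19, 39] → during → yes.
U [51, 84] → after → no.
V [20, 27] → during → yes.
Result: F, K, S, V.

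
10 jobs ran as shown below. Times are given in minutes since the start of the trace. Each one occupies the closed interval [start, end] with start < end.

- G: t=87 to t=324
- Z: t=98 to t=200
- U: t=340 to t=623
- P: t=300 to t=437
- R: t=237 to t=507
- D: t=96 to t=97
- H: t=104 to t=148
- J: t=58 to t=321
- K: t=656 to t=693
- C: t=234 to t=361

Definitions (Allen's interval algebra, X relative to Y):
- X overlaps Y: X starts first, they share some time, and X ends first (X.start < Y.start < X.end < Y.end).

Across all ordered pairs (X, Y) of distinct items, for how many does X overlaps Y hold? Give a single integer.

Checking all 90 ordered pairs for relation 'overlaps'; matching pairs in alphabetical order:
(C, P): C overlaps P ✓
(C, R): C overlaps R ✓
(C, U): C overlaps U ✓
(G, C): G overlaps C ✓
(G, P): G overlaps P ✓
(G, R): G overlaps R ✓
(J, C): J overlaps C ✓
(J, G): J overlaps G ✓
(J, P): J overlaps P ✓
(J, R): J overlaps R ✓
(P, U): P overlaps U ✓
(R, U): R overlaps U ✓
Count: 12.

12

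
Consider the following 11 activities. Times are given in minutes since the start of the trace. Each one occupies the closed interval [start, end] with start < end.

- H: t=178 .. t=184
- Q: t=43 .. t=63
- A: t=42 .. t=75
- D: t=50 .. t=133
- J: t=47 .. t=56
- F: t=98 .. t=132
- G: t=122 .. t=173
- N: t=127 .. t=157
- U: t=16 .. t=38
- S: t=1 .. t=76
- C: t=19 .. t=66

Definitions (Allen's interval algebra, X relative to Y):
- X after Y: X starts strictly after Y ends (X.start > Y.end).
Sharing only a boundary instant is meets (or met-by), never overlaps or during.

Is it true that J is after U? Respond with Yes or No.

J = [t=47, t=56], U = [t=16, t=38].
Actual relation of J to U: after.
Asked whether 'after' holds → Yes.

Yes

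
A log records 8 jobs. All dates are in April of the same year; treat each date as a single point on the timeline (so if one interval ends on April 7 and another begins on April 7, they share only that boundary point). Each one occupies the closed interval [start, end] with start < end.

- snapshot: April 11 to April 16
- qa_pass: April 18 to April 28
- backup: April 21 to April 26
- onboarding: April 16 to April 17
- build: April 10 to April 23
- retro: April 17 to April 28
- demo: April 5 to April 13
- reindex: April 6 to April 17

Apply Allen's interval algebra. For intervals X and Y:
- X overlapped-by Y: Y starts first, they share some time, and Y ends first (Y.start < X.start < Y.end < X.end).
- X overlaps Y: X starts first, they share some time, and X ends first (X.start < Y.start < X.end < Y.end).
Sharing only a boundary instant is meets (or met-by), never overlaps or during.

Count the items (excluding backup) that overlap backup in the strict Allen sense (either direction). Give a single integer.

1

Target backup = [April 21, April 26].
build [April 10, April 23] → overlaps → counts.
demo [April 5, April 13] → before → no.
onboarding [April 16, April 17] → before → no.
qa_pass [April 18, April 28] → contains → no.
reindex [April 6, April 17] → before → no.
retro [April 17, April 28] → contains → no.
snapshot [April 11, April 16] → before → no.
Total: 1.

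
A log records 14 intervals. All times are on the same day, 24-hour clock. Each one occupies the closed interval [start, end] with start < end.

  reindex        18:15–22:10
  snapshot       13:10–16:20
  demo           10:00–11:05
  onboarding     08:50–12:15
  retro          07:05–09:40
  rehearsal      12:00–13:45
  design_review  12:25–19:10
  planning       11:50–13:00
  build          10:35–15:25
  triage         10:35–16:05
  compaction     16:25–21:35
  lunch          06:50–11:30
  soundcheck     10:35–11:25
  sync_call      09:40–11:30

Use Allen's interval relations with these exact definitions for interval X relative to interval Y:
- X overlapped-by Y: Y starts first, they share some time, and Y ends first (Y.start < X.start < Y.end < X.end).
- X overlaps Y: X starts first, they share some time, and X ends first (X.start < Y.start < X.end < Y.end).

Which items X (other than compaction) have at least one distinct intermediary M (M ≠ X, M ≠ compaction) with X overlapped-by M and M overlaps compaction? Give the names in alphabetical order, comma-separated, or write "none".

Target compaction = [16:25, 21:35].
Intermediaries M with M overlaps compaction: design_review.
Via design_review — items with X overlapped-by design_review: reindex.
Union: reindex.

reindex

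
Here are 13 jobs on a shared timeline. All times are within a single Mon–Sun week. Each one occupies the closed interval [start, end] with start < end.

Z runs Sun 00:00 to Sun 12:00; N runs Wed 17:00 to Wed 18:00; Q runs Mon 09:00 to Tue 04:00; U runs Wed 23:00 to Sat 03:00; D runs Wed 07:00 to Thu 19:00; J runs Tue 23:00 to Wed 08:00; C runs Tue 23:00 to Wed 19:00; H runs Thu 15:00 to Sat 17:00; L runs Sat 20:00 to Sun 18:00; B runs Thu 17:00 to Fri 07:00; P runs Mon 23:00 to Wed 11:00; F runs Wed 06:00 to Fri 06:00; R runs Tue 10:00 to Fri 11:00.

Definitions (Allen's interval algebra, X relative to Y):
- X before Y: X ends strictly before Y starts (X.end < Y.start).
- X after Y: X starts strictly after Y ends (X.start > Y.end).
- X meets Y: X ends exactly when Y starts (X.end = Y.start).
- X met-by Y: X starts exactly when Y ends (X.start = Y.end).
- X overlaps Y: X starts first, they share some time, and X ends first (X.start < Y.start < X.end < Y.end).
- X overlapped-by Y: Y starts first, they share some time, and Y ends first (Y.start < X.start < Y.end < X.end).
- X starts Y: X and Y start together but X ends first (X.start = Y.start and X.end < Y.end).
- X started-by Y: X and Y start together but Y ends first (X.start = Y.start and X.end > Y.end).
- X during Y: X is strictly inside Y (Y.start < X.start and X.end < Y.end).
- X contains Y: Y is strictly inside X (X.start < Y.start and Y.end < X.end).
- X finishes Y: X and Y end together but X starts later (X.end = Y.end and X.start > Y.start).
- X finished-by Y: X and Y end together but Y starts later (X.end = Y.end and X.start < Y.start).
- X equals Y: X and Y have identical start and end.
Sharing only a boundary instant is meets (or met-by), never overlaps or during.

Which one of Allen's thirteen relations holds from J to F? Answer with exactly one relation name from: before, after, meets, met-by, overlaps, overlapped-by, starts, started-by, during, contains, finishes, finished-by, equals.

J = [Tue 23:00, Wed 08:00]; F = [Wed 06:00, Fri 06:00].
Compare endpoints: J.start < F.start, J.start < F.end, J.end > F.start, J.end < F.end.
That pattern is 'overlaps'.

overlaps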